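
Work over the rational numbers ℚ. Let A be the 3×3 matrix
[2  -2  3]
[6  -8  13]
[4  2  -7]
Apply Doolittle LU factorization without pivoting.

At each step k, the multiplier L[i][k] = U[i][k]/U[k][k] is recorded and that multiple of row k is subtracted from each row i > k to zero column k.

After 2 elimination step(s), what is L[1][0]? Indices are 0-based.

k=0: U[0][0]=2
  eliminate (1,0): mult=3, new row 1: (0, -2, 4); set L[1][0]=3
  eliminate (2,0): mult=2, new row 2: (0, 6, -13); set L[2][0]=2
k=1: U[1][1]=-2
  eliminate (2,1): mult=-3, new row 2: (0, 0, -1); set L[2][1]=-3

L[1][0] = 3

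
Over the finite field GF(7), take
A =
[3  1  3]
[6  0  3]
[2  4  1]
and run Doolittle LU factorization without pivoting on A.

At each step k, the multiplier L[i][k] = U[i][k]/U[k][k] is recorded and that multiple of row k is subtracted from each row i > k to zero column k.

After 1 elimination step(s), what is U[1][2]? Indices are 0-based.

U[1][2] = 4

[col 0] pivot 3
  R1 -= 2*R0 → (0, 5, 4)  (L[1][0] := 2)
  R2 -= 3*R0 → (0, 1, 6)  (L[2][0] := 3)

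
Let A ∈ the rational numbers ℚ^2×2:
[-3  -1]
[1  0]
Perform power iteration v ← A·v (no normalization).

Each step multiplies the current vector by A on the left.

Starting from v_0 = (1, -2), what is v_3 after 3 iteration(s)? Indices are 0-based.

v_0 = (1, -2).
v_1 = A·v_0 = (-1, 1).
v_2 = A·v_1 = (2, -1).
v_3 = A·v_2 = (-5, 2).

v_3 = (-5, 2)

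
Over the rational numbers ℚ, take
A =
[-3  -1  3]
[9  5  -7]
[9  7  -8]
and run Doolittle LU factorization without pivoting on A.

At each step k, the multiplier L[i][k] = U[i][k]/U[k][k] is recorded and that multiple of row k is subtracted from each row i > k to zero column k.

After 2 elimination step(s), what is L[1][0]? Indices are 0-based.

[col 0] pivot -3
  R1 -= -3*R0 → (0, 2, 2)  (L[1][0] := -3)
  R2 -= -3*R0 → (0, 4, 1)  (L[2][0] := -3)
[col 1] pivot 2
  R2 -= 2*R1 → (0, 0, -3)  (L[2][1] := 2)

L[1][0] = -3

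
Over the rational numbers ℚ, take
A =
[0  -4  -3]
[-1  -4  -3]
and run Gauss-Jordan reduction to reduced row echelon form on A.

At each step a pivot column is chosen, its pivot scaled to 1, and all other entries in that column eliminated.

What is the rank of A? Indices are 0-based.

step 1: exchange rows 0,1
step 1: normalize row 0 (÷-1) = (1, 4, 3)
step 2: normalize row 1 (÷-4) = (0, 1, 3/4)
  row 0: subtract 4×row1 = (1, 0, 0)

rank = 2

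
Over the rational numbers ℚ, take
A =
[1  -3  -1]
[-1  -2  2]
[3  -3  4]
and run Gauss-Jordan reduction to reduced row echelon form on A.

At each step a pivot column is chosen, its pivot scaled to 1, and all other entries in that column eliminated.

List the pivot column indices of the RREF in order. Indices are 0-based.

pivot columns: 0, 1, 2

[1] R0 /= 1  ⇒  (1, -3, -1)
     R1 -= -1·R0  ⇒  (0, -5, 1)
     R2 -= 3·R0  ⇒  (0, 6, 7)
[2] R1 /= -5  ⇒  (0, 1, -1/5)
     R0 -= -3·R1  ⇒  (1, 0, -8/5)
     R2 -= 6·R1  ⇒  (0, 0, 41/5)
[3] R2 /= 41/5  ⇒  (0, 0, 1)
     R0 -= -8/5·R2  ⇒  (1, 0, 0)
     R1 -= -1/5·R2  ⇒  (0, 1, 0)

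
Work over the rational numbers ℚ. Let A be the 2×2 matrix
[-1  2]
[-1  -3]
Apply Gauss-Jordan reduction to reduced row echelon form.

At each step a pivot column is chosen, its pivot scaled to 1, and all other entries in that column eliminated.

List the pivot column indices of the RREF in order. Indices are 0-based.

pivot columns: 0, 1

[1] R0 /= -1  ⇒  (1, -2)
     R1 -= -1·R0  ⇒  (0, -5)
[2] R1 /= -5  ⇒  (0, 1)
     R0 -= -2·R1  ⇒  (1, 0)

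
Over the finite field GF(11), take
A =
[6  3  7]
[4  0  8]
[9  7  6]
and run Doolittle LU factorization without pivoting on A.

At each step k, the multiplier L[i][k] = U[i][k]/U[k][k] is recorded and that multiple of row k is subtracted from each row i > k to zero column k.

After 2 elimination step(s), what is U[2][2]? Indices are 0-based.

k=0: U[0][0]=6
  eliminate (1,0): mult=8, new row 1: (0, 9, 7); set L[1][0]=8
  eliminate (2,0): mult=7, new row 2: (0, 8, 1); set L[2][0]=7
k=1: U[1][1]=9
  eliminate (2,1): mult=7, new row 2: (0, 0, 7); set L[2][1]=7

U[2][2] = 7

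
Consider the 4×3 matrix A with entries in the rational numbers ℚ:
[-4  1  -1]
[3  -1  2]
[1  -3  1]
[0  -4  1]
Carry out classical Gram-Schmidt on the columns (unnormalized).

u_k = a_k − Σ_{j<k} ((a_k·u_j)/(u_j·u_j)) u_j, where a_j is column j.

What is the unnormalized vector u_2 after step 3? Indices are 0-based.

u_2 = (24/43, 463/602, -45/602, 1/301)

Step 1: u_0 = a_0 = (-4, 3, 1, 0).
Step 2: u_1 = a_1 − (-5/13)·u_0 = (-7/13, 2/13, -34/13, -4).
Step 3: u_2 = a_2 − (11/26)·u_0 − (-75/301)·u_1 = (24/43, 463/602, -45/602, 1/301).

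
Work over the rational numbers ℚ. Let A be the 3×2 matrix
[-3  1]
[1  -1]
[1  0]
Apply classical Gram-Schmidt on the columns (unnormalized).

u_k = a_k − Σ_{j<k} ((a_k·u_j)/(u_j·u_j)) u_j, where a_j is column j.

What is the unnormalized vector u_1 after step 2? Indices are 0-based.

u_1 = (-1/11, -7/11, 4/11)

Step 1: u_0 = a_0 = (-3, 1, 1).
Step 2: u_1 = a_1 − (-4/11)·u_0 = (-1/11, -7/11, 4/11).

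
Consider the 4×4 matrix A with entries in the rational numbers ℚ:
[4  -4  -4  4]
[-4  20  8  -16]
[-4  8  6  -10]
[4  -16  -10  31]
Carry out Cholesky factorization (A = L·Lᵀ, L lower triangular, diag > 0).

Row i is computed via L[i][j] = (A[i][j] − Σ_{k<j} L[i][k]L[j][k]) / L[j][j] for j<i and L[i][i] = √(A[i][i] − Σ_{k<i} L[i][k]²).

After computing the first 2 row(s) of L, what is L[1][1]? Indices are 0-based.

L[1][1] = 4

Step 1: L[0][0] = √(4) = 2.
  L[1][0] = (-4) / L[0][0] = -2.
Step 2: L[1][1] = √(16) = 4.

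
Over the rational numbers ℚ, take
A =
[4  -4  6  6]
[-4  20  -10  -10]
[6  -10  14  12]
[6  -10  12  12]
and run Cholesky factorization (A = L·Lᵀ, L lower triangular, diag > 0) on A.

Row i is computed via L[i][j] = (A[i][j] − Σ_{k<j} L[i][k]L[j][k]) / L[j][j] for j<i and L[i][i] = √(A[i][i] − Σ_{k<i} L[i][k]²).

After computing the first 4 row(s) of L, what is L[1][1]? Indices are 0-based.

L[1][1] = 4

Step 1: L[0][0] = √(4) = 2.
  L[1][0] = (-4) / L[0][0] = -2.
Step 2: L[1][1] = √(16) = 4.
  L[2][0] = (6) / L[0][0] = 3.
  L[2][1] = (-4) / L[1][1] = -1.
Step 3: L[2][2] = √(4) = 2.
  L[3][0] = (6) / L[0][0] = 3.
  L[3][1] = (-4) / L[1][1] = -1.
  L[3][2] = (2) / L[2][2] = 1.
Step 4: L[3][3] = √(1) = 1.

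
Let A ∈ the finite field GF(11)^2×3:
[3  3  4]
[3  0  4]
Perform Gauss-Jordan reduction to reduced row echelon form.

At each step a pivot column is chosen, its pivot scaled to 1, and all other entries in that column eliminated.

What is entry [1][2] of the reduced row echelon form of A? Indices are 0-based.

M[1][2] = 0

step 1: normalize row 0 (÷3) = (1, 1, 5)
  row 1: subtract 3×row0 = (0, 8, 0)
step 2: normalize row 1 (÷8) = (0, 1, 0)
  row 0: subtract 1×row1 = (1, 0, 5)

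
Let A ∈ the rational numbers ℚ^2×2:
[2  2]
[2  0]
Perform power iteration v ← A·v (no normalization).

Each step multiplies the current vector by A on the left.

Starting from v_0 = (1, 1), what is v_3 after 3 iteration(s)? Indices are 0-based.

v_3 = (40, 24)

v_0 = (1, 1).
v_1 = A·v_0 = (4, 2).
v_2 = A·v_1 = (12, 8).
v_3 = A·v_2 = (40, 24).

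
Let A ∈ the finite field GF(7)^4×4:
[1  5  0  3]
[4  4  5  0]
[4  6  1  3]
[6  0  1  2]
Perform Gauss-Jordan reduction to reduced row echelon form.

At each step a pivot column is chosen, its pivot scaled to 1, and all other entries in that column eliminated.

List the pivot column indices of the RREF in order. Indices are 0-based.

pivot columns: 0, 1, 2, 3

pivot(0,0)=1: scale R0 → (1, 5, 0, 3)
  clear (1,0): R1 −= (4)R0 → (0, 5, 5, 2)
  clear (2,0): R2 −= (4)R0 → (0, 0, 1, 5)
  clear (3,0): R3 −= (6)R0 → (0, 5, 1, 5)
pivot(1,1)=5: scale R1 → (0, 1, 1, 6)
  clear (0,1): R0 −= (5)R1 → (1, 0, 2, 1)
  clear (3,1): R3 −= (5)R1 → (0, 0, 3, 3)
pivot(2,2)=1: scale R2 → (0, 0, 1, 5)
  clear (0,2): R0 −= (2)R2 → (1, 0, 0, 5)
  clear (1,2): R1 −= (1)R2 → (0, 1, 0, 1)
  clear (3,2): R3 −= (3)R2 → (0, 0, 0, 2)
pivot(3,3)=2: scale R3 → (0, 0, 0, 1)
  clear (0,3): R0 −= (5)R3 → (1, 0, 0, 0)
  clear (1,3): R1 −= (1)R3 → (0, 1, 0, 0)
  clear (2,3): R2 −= (5)R3 → (0, 0, 1, 0)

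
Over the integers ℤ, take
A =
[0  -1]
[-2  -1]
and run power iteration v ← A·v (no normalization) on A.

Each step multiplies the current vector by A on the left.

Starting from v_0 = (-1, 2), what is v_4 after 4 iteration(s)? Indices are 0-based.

v_0 = (-1, 2).
v_1 = A·v_0 = (-2, 0).
v_2 = A·v_1 = (0, 4).
v_3 = A·v_2 = (-4, -4).
v_4 = A·v_3 = (4, 12).

v_4 = (4, 12)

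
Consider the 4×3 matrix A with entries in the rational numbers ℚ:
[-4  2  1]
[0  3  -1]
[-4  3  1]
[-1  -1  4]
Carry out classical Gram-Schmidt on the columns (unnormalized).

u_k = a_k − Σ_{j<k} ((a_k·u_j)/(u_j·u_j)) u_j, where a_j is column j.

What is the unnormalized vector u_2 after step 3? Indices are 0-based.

Step 1: u_0 = a_0 = (-4, 0, -4, -1).
Step 2: u_1 = a_1 − (-19/33)·u_0 = (-10/33, 3, 23/33, -52/33).
Step 3: u_2 = a_2 − (-4/11)·u_0 − (-147/199)·u_1 = (-135/199, 242/199, 12/199, 492/199).

u_2 = (-135/199, 242/199, 12/199, 492/199)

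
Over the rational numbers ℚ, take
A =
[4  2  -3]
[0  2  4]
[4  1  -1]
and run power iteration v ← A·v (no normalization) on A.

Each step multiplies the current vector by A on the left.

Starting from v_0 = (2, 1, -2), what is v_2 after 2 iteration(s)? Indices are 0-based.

v_2 = (19, 32, 47)

v_0 = (2, 1, -2).
v_1 = A·v_0 = (16, -6, 11).
v_2 = A·v_1 = (19, 32, 47).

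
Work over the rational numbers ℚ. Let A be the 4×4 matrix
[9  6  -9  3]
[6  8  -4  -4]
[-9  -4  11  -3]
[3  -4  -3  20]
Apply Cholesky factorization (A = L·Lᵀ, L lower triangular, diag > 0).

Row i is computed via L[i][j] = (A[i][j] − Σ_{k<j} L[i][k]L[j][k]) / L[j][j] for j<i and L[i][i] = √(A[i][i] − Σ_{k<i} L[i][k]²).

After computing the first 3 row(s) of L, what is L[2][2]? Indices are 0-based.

L[2][2] = 1

Step 1: L[0][0] = √(9) = 3.
  L[1][0] = (6) / L[0][0] = 2.
Step 2: L[1][1] = √(4) = 2.
  L[2][0] = (-9) / L[0][0] = -3.
  L[2][1] = (2) / L[1][1] = 1.
Step 3: L[2][2] = √(1) = 1.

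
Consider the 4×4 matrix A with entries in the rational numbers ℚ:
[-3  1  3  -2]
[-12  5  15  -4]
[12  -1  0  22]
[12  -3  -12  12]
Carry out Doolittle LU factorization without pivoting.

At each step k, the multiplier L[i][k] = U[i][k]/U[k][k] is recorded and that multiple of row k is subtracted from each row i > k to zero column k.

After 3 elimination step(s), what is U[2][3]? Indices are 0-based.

Step 1: pivot at (0,0) is -3.
  row1 ← row1 − (4)·row0  ⇒  L[1][0]=4, U row1=(0, 1, 3, 4)
  row2 ← row2 − (-4)·row0  ⇒  L[2][0]=-4, U row2=(0, 3, 12, 14)
  row3 ← row3 − (-4)·row0  ⇒  L[3][0]=-4, U row3=(0, 1, 0, 4)
Step 2: pivot at (1,1) is 1.
  row2 ← row2 − (3)·row1  ⇒  L[2][1]=3, U row2=(0, 0, 3, 2)
  row3 ← row3 − (1)·row1  ⇒  L[3][1]=1, U row3=(0, 0, -3, 0)
Step 3: pivot at (2,2) is 3.
  row3 ← row3 − (-1)·row2  ⇒  L[3][2]=-1, U row3=(0, 0, 0, 2)

U[2][3] = 2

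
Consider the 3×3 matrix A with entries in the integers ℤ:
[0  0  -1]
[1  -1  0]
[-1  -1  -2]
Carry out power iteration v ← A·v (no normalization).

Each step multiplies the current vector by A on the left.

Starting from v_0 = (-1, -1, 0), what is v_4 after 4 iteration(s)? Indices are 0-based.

v_4 = (-10, 6, -22)

v_0 = (-1, -1, 0).
v_1 = A·v_0 = (0, 0, 2).
v_2 = A·v_1 = (-2, 0, -4).
v_3 = A·v_2 = (4, -2, 10).
v_4 = A·v_3 = (-10, 6, -22).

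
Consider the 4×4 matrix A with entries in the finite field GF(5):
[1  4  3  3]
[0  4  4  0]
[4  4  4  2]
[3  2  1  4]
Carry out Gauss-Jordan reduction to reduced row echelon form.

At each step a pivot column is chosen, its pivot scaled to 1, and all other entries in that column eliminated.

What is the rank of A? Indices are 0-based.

step 1: normalize row 0 (÷1) = (1, 4, 3, 3)
  row 2: subtract 4×row0 = (0, 3, 2, 0)
  row 3: subtract 3×row0 = (0, 0, 2, 0)
step 2: normalize row 1 (÷4) = (0, 1, 1, 0)
  row 0: subtract 4×row1 = (1, 0, 4, 3)
  row 2: subtract 3×row1 = (0, 0, 4, 0)
step 3: normalize row 2 (÷4) = (0, 0, 1, 0)
  row 0: subtract 4×row2 = (1, 0, 0, 3)
  row 1: subtract 1×row2 = (0, 1, 0, 0)
  row 3: subtract 2×row2 = (0, 0, 0, 0)
skip col 3 (zero from row 3)

rank = 3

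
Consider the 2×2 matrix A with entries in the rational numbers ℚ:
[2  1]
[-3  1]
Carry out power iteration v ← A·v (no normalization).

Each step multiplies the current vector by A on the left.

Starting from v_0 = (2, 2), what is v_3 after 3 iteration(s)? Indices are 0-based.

v_0 = (2, 2).
v_1 = A·v_0 = (6, -4).
v_2 = A·v_1 = (8, -22).
v_3 = A·v_2 = (-6, -46).

v_3 = (-6, -46)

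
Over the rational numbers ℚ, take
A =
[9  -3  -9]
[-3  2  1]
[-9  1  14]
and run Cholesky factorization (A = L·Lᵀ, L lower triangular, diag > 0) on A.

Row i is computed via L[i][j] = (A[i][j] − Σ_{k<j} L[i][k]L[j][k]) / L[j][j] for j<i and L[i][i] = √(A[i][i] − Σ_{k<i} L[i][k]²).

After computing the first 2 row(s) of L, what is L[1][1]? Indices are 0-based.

Step 1: L[0][0] = √(9) = 3.
  L[1][0] = (-3) / L[0][0] = -1.
Step 2: L[1][1] = √(1) = 1.

L[1][1] = 1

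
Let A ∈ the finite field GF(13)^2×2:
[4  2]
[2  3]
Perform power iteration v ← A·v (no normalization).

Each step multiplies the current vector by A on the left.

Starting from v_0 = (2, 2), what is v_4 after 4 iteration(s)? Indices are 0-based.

v_0 = (2, 2).
v_1 = A·v_0 = (12, 10).
v_2 = A·v_1 = (3, 2).
v_3 = A·v_2 = (3, 12).
v_4 = A·v_3 = (10, 3).

v_4 = (10, 3)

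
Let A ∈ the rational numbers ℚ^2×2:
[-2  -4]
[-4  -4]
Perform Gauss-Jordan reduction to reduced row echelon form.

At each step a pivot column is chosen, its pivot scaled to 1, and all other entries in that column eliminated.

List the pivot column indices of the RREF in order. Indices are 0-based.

pivot columns: 0, 1

pivot(0,0)=-2: scale R0 → (1, 2)
  clear (1,0): R1 −= (-4)R0 → (0, 4)
pivot(1,1)=4: scale R1 → (0, 1)
  clear (0,1): R0 −= (2)R1 → (1, 0)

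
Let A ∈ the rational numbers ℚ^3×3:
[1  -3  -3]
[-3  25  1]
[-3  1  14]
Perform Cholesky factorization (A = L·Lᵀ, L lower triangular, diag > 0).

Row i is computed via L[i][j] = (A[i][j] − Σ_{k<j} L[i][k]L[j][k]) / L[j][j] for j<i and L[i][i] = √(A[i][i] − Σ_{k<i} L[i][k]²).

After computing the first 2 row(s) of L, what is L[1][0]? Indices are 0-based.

L[1][0] = -3

Step 1: L[0][0] = √(1) = 1.
  L[1][0] = (-3) / L[0][0] = -3.
Step 2: L[1][1] = √(16) = 4.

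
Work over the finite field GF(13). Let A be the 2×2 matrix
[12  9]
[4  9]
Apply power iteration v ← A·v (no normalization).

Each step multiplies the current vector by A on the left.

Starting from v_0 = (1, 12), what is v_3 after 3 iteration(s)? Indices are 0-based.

v_0 = (1, 12).
v_1 = A·v_0 = (3, 8).
v_2 = A·v_1 = (4, 6).
v_3 = A·v_2 = (11, 5).

v_3 = (11, 5)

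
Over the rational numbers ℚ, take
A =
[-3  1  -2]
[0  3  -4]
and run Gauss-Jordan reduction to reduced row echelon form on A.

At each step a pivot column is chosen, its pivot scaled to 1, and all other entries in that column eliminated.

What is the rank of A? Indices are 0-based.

rank = 2

[1] R0 /= -3  ⇒  (1, -1/3, 2/3)
[2] R1 /= 3  ⇒  (0, 1, -4/3)
     R0 -= -1/3·R1  ⇒  (1, 0, 2/9)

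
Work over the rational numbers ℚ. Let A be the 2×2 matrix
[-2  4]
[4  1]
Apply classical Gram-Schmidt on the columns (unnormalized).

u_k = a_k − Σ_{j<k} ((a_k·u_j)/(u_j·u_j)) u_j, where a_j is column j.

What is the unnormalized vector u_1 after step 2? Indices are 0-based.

Step 1: u_0 = a_0 = (-2, 4).
Step 2: u_1 = a_1 − (-1/5)·u_0 = (18/5, 9/5).

u_1 = (18/5, 9/5)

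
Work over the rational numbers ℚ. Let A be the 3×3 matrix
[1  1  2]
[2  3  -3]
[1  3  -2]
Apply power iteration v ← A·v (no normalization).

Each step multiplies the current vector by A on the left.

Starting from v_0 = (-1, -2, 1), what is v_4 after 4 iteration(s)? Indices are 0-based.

v_0 = (-1, -2, 1).
v_1 = A·v_0 = (-1, -11, -9).
v_2 = A·v_1 = (-30, -8, -16).
v_3 = A·v_2 = (-70, -36, -22).
v_4 = A·v_3 = (-150, -182, -134).

v_4 = (-150, -182, -134)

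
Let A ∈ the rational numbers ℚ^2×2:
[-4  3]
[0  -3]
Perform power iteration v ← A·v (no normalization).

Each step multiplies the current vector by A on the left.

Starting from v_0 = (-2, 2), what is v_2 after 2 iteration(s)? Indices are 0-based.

v_2 = (-74, 18)

v_0 = (-2, 2).
v_1 = A·v_0 = (14, -6).
v_2 = A·v_1 = (-74, 18).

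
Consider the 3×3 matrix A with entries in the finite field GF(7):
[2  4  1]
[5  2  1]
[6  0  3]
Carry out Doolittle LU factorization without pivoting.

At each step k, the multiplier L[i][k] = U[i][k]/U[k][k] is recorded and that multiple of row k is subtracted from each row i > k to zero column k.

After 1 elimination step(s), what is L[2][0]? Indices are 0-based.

Step 1: pivot at (0,0) is 2.
  row1 ← row1 − (6)·row0  ⇒  L[1][0]=6, U row1=(0, 6, 2)
  row2 ← row2 − (3)·row0  ⇒  L[2][0]=3, U row2=(0, 2, 0)

L[2][0] = 3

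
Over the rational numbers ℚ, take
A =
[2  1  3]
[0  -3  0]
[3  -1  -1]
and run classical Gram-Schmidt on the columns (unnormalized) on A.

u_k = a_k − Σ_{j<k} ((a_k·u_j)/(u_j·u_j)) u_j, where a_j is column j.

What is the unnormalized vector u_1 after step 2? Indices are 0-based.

u_1 = (15/13, -3, -10/13)

Step 1: u_0 = a_0 = (2, 0, 3).
Step 2: u_1 = a_1 − (-1/13)·u_0 = (15/13, -3, -10/13).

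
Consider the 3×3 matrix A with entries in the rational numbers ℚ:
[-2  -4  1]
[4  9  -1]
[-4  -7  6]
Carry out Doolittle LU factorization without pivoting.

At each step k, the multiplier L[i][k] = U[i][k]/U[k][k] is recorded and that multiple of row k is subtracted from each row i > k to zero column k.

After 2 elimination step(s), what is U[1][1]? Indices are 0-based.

k=0: U[0][0]=-2
  eliminate (1,0): mult=-2, new row 1: (0, 1, 1); set L[1][0]=-2
  eliminate (2,0): mult=2, new row 2: (0, 1, 4); set L[2][0]=2
k=1: U[1][1]=1
  eliminate (2,1): mult=1, new row 2: (0, 0, 3); set L[2][1]=1

U[1][1] = 1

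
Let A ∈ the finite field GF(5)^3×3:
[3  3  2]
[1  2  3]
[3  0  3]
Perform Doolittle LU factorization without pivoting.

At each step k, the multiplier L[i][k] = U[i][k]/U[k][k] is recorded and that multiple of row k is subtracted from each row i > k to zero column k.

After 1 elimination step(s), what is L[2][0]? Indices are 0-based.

Step 1: pivot at (0,0) is 3.
  row1 ← row1 − (2)·row0  ⇒  L[1][0]=2, U row1=(0, 1, 4)
  row2 ← row2 − (1)·row0  ⇒  L[2][0]=1, U row2=(0, 2, 1)

L[2][0] = 1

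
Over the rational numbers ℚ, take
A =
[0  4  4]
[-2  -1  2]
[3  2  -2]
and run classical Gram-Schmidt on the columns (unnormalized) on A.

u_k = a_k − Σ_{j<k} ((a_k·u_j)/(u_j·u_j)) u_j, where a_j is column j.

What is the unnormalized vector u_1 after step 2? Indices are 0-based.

Step 1: u_0 = a_0 = (0, -2, 3).
Step 2: u_1 = a_1 − (8/13)·u_0 = (4, 3/13, 2/13).

u_1 = (4, 3/13, 2/13)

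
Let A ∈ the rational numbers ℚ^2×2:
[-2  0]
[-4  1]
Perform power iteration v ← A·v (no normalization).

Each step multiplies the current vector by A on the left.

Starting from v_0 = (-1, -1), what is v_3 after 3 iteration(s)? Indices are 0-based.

v_3 = (8, 11)

v_0 = (-1, -1).
v_1 = A·v_0 = (2, 3).
v_2 = A·v_1 = (-4, -5).
v_3 = A·v_2 = (8, 11).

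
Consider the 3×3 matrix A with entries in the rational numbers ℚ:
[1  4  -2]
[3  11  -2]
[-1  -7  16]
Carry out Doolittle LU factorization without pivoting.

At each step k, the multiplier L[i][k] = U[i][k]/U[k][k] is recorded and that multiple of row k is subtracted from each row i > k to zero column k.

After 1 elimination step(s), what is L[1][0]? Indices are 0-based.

L[1][0] = 3

Step 1: pivot at (0,0) is 1.
  row1 ← row1 − (3)·row0  ⇒  L[1][0]=3, U row1=(0, -1, 4)
  row2 ← row2 − (-1)·row0  ⇒  L[2][0]=-1, U row2=(0, -3, 14)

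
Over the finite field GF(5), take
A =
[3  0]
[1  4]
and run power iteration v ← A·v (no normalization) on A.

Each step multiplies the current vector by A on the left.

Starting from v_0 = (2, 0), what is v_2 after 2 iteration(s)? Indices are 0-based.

v_0 = (2, 0).
v_1 = A·v_0 = (1, 2).
v_2 = A·v_1 = (3, 4).

v_2 = (3, 4)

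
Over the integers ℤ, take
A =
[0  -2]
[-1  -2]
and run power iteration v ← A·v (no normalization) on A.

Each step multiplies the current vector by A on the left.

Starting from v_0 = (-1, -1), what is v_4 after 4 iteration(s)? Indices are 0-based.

v_0 = (-1, -1).
v_1 = A·v_0 = (2, 3).
v_2 = A·v_1 = (-6, -8).
v_3 = A·v_2 = (16, 22).
v_4 = A·v_3 = (-44, -60).

v_4 = (-44, -60)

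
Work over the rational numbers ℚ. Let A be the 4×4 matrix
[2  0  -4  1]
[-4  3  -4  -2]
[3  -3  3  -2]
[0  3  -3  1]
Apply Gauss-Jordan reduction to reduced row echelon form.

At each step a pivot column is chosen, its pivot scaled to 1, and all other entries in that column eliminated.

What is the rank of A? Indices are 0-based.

pivot(0,0)=2: scale R0 → (1, 0, -2, 1/2)
  clear (1,0): R1 −= (-4)R0 → (0, 3, -12, 0)
  clear (2,0): R2 −= (3)R0 → (0, -3, 9, -7/2)
pivot(1,1)=3: scale R1 → (0, 1, -4, 0)
  clear (2,1): R2 −= (-3)R1 → (0, 0, -3, -7/2)
  clear (3,1): R3 −= (3)R1 → (0, 0, 9, 1)
pivot(2,2)=-3: scale R2 → (0, 0, 1, 7/6)
  clear (0,2): R0 −= (-2)R2 → (1, 0, 0, 17/6)
  clear (1,2): R1 −= (-4)R2 → (0, 1, 0, 14/3)
  clear (3,2): R3 −= (9)R2 → (0, 0, 0, -19/2)
pivot(3,3)=-19/2: scale R3 → (0, 0, 0, 1)
  clear (0,3): R0 −= (17/6)R3 → (1, 0, 0, 0)
  clear (1,3): R1 −= (14/3)R3 → (0, 1, 0, 0)
  clear (2,3): R2 −= (7/6)R3 → (0, 0, 1, 0)

rank = 4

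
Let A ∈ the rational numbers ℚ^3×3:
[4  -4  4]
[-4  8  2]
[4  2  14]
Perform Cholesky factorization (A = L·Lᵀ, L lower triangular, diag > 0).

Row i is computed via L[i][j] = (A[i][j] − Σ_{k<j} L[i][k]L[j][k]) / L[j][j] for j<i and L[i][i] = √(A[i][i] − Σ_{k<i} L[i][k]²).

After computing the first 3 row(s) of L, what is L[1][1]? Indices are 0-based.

Step 1: L[0][0] = √(4) = 2.
  L[1][0] = (-4) / L[0][0] = -2.
Step 2: L[1][1] = √(4) = 2.
  L[2][0] = (4) / L[0][0] = 2.
  L[2][1] = (6) / L[1][1] = 3.
Step 3: L[2][2] = √(1) = 1.

L[1][1] = 2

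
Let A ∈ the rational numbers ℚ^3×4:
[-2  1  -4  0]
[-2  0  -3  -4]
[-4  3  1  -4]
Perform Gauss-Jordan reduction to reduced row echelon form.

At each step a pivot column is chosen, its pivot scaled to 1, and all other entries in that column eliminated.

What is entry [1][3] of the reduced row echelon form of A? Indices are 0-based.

M[1][3] = 16/5

step 1: normalize row 0 (÷-2) = (1, -1/2, 2, 0)
  row 1: subtract -2×row0 = (0, -1, 1, -4)
  row 2: subtract -4×row0 = (0, 1, 9, -4)
step 2: normalize row 1 (÷-1) = (0, 1, -1, 4)
  row 0: subtract -1/2×row1 = (1, 0, 3/2, 2)
  row 2: subtract 1×row1 = (0, 0, 10, -8)
step 3: normalize row 2 (÷10) = (0, 0, 1, -4/5)
  row 0: subtract 3/2×row2 = (1, 0, 0, 16/5)
  row 1: subtract -1×row2 = (0, 1, 0, 16/5)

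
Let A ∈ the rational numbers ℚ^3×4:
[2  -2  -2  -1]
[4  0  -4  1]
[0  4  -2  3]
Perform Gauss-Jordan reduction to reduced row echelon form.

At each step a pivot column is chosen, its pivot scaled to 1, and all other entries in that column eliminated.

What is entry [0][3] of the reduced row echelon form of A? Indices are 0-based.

[1] R0 /= 2  ⇒  (1, -1, -1, -1/2)
     R1 -= 4·R0  ⇒  (0, 4, 0, 3)
[2] R1 /= 4  ⇒  (0, 1, 0, 3/4)
     R0 -= -1·R1  ⇒  (1, 0, -1, 1/4)
     R2 -= 4·R1  ⇒  (0, 0, -2, 0)
[3] R2 /= -2  ⇒  (0, 0, 1, 0)
     R0 -= -1·R2  ⇒  (1, 0, 0, 1/4)

M[0][3] = 1/4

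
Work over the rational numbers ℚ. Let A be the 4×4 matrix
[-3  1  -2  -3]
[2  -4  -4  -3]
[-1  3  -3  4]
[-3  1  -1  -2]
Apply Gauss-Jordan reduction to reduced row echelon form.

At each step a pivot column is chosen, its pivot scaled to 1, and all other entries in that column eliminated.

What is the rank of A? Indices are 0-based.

rank = 4

[1] R0 /= -3  ⇒  (1, -1/3, 2/3, 1)
     R1 -= 2·R0  ⇒  (0, -10/3, -16/3, -5)
     R2 -= -1·R0  ⇒  (0, 8/3, -7/3, 5)
     R3 -= -3·R0  ⇒  (0, 0, 1, 1)
[2] R1 /= -10/3  ⇒  (0, 1, 8/5, 3/2)
     R0 -= -1/3·R1  ⇒  (1, 0, 6/5, 3/2)
     R2 -= 8/3·R1  ⇒  (0, 0, -33/5, 1)
[3] R2 /= -33/5  ⇒  (0, 0, 1, -5/33)
     R0 -= 6/5·R2  ⇒  (1, 0, 0, 37/22)
     R1 -= 8/5·R2  ⇒  (0, 1, 0, 115/66)
     R3 -= 1·R2  ⇒  (0, 0, 0, 38/33)
[4] R3 /= 38/33  ⇒  (0, 0, 0, 1)
     R0 -= 37/22·R3  ⇒  (1, 0, 0, 0)
     R1 -= 115/66·R3  ⇒  (0, 1, 0, 0)
     R2 -= -5/33·R3  ⇒  (0, 0, 1, 0)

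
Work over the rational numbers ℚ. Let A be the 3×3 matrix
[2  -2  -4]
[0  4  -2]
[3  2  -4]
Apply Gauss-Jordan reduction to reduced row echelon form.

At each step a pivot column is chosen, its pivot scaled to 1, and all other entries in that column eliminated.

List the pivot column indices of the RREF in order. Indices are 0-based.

pivot columns: 0, 1, 2

pivot(0,0)=2: scale R0 → (1, -1, -2)
  clear (2,0): R2 −= (3)R0 → (0, 5, 2)
pivot(1,1)=4: scale R1 → (0, 1, -1/2)
  clear (0,1): R0 −= (-1)R1 → (1, 0, -5/2)
  clear (2,1): R2 −= (5)R1 → (0, 0, 9/2)
pivot(2,2)=9/2: scale R2 → (0, 0, 1)
  clear (0,2): R0 −= (-5/2)R2 → (1, 0, 0)
  clear (1,2): R1 −= (-1/2)R2 → (0, 1, 0)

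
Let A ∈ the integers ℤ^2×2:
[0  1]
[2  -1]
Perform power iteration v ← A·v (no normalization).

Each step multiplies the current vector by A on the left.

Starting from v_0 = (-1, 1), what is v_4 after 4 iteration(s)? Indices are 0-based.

v_4 = (-11, 21)

v_0 = (-1, 1).
v_1 = A·v_0 = (1, -3).
v_2 = A·v_1 = (-3, 5).
v_3 = A·v_2 = (5, -11).
v_4 = A·v_3 = (-11, 21).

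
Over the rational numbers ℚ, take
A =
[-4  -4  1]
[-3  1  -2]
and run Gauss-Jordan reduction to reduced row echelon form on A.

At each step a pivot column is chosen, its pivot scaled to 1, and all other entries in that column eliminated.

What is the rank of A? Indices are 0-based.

rank = 2

pivot(0,0)=-4: scale R0 → (1, 1, -1/4)
  clear (1,0): R1 −= (-3)R0 → (0, 4, -11/4)
pivot(1,1)=4: scale R1 → (0, 1, -11/16)
  clear (0,1): R0 −= (1)R1 → (1, 0, 7/16)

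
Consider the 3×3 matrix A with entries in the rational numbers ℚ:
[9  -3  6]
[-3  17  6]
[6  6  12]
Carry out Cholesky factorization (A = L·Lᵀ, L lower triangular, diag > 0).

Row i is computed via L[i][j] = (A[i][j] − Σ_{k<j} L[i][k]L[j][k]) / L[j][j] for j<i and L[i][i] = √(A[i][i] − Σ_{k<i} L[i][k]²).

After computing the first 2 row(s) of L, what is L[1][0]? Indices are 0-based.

Step 1: L[0][0] = √(9) = 3.
  L[1][0] = (-3) / L[0][0] = -1.
Step 2: L[1][1] = √(16) = 4.

L[1][0] = -1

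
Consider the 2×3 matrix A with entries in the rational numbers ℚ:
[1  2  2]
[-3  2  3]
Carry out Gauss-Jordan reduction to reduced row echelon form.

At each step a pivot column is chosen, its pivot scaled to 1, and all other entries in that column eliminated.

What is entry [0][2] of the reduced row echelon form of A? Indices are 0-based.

step 1: normalize row 0 (÷1) = (1, 2, 2)
  row 1: subtract -3×row0 = (0, 8, 9)
step 2: normalize row 1 (÷8) = (0, 1, 9/8)
  row 0: subtract 2×row1 = (1, 0, -1/4)

M[0][2] = -1/4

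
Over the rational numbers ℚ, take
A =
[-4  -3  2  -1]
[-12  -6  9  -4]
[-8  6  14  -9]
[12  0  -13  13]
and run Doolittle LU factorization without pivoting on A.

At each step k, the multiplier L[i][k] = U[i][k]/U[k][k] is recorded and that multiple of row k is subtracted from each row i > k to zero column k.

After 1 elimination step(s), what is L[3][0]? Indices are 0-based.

L[3][0] = -3

k=0: U[0][0]=-4
  eliminate (1,0): mult=3, new row 1: (0, 3, 3, -1); set L[1][0]=3
  eliminate (2,0): mult=2, new row 2: (0, 12, 10, -7); set L[2][0]=2
  eliminate (3,0): mult=-3, new row 3: (0, -9, -7, 10); set L[3][0]=-3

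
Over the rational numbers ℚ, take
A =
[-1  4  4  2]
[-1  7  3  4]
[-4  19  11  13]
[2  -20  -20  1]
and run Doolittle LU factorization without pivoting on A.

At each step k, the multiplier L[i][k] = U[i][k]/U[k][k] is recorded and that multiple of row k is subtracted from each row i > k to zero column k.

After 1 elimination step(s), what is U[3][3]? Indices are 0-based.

Step 1: pivot at (0,0) is -1.
  row1 ← row1 − (1)·row0  ⇒  L[1][0]=1, U row1=(0, 3, -1, 2)
  row2 ← row2 − (4)·row0  ⇒  L[2][0]=4, U row2=(0, 3, -5, 5)
  row3 ← row3 − (-2)·row0  ⇒  L[3][0]=-2, U row3=(0, -12, -12, 5)

U[3][3] = 5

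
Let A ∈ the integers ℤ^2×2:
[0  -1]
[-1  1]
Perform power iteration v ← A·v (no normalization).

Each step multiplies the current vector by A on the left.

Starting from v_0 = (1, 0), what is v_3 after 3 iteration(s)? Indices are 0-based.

v_0 = (1, 0).
v_1 = A·v_0 = (0, -1).
v_2 = A·v_1 = (1, -1).
v_3 = A·v_2 = (1, -2).

v_3 = (1, -2)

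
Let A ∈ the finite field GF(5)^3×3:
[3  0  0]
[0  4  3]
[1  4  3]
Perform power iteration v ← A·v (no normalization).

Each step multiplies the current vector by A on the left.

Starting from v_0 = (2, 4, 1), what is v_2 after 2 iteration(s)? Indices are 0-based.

v_0 = (2, 4, 1).
v_1 = A·v_0 = (1, 4, 1).
v_2 = A·v_1 = (3, 4, 0).

v_2 = (3, 4, 0)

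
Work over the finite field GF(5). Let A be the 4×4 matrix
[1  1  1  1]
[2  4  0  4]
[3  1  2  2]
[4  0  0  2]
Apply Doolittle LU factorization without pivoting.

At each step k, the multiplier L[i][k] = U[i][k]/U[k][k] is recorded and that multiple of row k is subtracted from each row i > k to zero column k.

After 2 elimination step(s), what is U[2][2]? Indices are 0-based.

Step 1: pivot at (0,0) is 1.
  row1 ← row1 − (2)·row0  ⇒  L[1][0]=2, U row1=(0, 2, 3, 2)
  row2 ← row2 − (3)·row0  ⇒  L[2][0]=3, U row2=(0, 3, 4, 4)
  row3 ← row3 − (4)·row0  ⇒  L[3][0]=4, U row3=(0, 1, 1, 3)
Step 2: pivot at (1,1) is 2.
  row2 ← row2 − (4)·row1  ⇒  L[2][1]=4, U row2=(0, 0, 2, 1)
  row3 ← row3 − (3)·row1  ⇒  L[3][1]=3, U row3=(0, 0, 2, 2)

U[2][2] = 2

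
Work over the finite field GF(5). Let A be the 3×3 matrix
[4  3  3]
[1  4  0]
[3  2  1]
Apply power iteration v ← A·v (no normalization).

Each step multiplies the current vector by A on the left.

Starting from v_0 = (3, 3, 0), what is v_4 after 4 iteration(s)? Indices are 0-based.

v_4 = (2, 0, 2)

v_0 = (3, 3, 0).
v_1 = A·v_0 = (1, 0, 0).
v_2 = A·v_1 = (4, 1, 3).
v_3 = A·v_2 = (3, 3, 2).
v_4 = A·v_3 = (2, 0, 2).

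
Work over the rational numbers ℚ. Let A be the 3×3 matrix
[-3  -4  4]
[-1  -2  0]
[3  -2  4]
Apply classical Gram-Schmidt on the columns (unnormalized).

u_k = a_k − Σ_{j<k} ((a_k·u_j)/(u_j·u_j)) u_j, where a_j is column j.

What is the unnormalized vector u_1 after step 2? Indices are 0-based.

Step 1: u_0 = a_0 = (-3, -1, 3).
Step 2: u_1 = a_1 − (8/19)·u_0 = (-52/19, -30/19, -62/19).

u_1 = (-52/19, -30/19, -62/19)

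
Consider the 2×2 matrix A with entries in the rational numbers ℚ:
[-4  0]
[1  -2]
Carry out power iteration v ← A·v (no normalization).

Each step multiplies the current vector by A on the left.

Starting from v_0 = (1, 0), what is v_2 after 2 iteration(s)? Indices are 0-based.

v_2 = (16, -6)

v_0 = (1, 0).
v_1 = A·v_0 = (-4, 1).
v_2 = A·v_1 = (16, -6).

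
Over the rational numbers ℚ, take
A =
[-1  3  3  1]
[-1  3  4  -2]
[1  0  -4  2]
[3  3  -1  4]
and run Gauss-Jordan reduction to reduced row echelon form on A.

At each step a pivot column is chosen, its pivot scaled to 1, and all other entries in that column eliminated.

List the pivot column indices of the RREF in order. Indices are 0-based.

pivot columns: 0, 1, 2, 3

step 1: normalize row 0 (÷-1) = (1, -3, -3, -1)
  row 1: subtract -1×row0 = (0, 0, 1, -3)
  row 2: subtract 1×row0 = (0, 3, -1, 3)
  row 3: subtract 3×row0 = (0, 12, 8, 7)
step 2: exchange rows 1,2
step 2: normalize row 1 (÷3) = (0, 1, -1/3, 1)
  row 0: subtract -3×row1 = (1, 0, -4, 2)
  row 3: subtract 12×row1 = (0, 0, 12, -5)
step 3: normalize row 2 (÷1) = (0, 0, 1, -3)
  row 0: subtract -4×row2 = (1, 0, 0, -10)
  row 1: subtract -1/3×row2 = (0, 1, 0, 0)
  row 3: subtract 12×row2 = (0, 0, 0, 31)
step 4: normalize row 3 (÷31) = (0, 0, 0, 1)
  row 0: subtract -10×row3 = (1, 0, 0, 0)
  row 2: subtract -3×row3 = (0, 0, 1, 0)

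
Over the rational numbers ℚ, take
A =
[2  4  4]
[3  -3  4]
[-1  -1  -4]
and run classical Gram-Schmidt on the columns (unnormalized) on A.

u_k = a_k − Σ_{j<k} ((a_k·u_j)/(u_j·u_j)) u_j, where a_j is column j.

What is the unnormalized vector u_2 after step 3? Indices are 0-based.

Step 1: u_0 = a_0 = (2, 3, -1).
Step 2: u_1 = a_1 − (0)·u_0 = (4, -3, -1).
Step 3: u_2 = a_2 − (12/7)·u_0 − (4/13)·u_1 = (-60/91, -20/91, -180/91).

u_2 = (-60/91, -20/91, -180/91)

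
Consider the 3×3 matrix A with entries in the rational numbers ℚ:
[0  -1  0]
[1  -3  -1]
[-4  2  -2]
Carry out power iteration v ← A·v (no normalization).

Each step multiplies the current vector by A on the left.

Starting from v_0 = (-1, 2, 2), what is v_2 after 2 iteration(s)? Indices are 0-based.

v_2 = (9, 21, -18)

v_0 = (-1, 2, 2).
v_1 = A·v_0 = (-2, -9, 4).
v_2 = A·v_1 = (9, 21, -18).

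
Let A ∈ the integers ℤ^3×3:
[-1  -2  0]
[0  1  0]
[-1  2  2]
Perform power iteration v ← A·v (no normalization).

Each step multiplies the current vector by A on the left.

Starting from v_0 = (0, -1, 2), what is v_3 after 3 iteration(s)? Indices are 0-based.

v_3 = (2, -1, -2)

v_0 = (0, -1, 2).
v_1 = A·v_0 = (2, -1, 2).
v_2 = A·v_1 = (0, -1, 0).
v_3 = A·v_2 = (2, -1, -2).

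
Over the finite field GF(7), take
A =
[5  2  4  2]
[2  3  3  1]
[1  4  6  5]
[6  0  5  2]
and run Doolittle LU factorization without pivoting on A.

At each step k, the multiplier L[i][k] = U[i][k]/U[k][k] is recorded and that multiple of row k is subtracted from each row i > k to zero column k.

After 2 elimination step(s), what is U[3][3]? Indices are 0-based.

U[3][3] = 3

Step 1: pivot at (0,0) is 5.
  row1 ← row1 − (6)·row0  ⇒  L[1][0]=6, U row1=(0, 5, 0, 3)
  row2 ← row2 − (3)·row0  ⇒  L[2][0]=3, U row2=(0, 5, 1, 6)
  row3 ← row3 − (4)·row0  ⇒  L[3][0]=4, U row3=(0, 6, 3, 1)
Step 2: pivot at (1,1) is 5.
  row2 ← row2 − (1)·row1  ⇒  L[2][1]=1, U row2=(0, 0, 1, 3)
  row3 ← row3 − (4)·row1  ⇒  L[3][1]=4, U row3=(0, 0, 3, 3)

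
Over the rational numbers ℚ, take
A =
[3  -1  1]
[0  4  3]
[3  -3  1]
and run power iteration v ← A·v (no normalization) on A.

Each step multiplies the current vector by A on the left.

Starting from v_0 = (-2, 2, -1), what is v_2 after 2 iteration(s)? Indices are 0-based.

v_0 = (-2, 2, -1).
v_1 = A·v_0 = (-9, 5, -13).
v_2 = A·v_1 = (-45, -19, -55).

v_2 = (-45, -19, -55)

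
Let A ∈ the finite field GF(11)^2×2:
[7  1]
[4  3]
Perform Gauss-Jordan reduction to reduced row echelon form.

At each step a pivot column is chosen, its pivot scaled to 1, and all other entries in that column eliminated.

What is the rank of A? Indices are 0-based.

rank = 2

step 1: normalize row 0 (÷7) = (1, 8)
  row 1: subtract 4×row0 = (0, 4)
step 2: normalize row 1 (÷4) = (0, 1)
  row 0: subtract 8×row1 = (1, 0)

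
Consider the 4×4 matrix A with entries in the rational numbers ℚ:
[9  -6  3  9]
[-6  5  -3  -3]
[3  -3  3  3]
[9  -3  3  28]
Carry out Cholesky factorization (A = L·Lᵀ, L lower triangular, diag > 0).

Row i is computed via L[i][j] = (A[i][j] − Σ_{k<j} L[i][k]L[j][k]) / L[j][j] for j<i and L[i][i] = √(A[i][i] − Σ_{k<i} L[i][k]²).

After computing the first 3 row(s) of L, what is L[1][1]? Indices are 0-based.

L[1][1] = 1

Step 1: L[0][0] = √(9) = 3.
  L[1][0] = (-6) / L[0][0] = -2.
Step 2: L[1][1] = √(1) = 1.
  L[2][0] = (3) / L[0][0] = 1.
  L[2][1] = (-1) / L[1][1] = -1.
Step 3: L[2][2] = √(1) = 1.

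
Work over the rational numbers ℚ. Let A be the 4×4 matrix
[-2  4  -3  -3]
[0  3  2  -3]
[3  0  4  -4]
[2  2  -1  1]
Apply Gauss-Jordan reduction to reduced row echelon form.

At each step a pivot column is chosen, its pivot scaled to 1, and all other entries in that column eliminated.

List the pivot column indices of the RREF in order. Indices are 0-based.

step 1: normalize row 0 (÷-2) = (1, -2, 3/2, 3/2)
  row 2: subtract 3×row0 = (0, 6, -1/2, -17/2)
  row 3: subtract 2×row0 = (0, 6, -4, -2)
step 2: normalize row 1 (÷3) = (0, 1, 2/3, -1)
  row 0: subtract -2×row1 = (1, 0, 17/6, -1/2)
  row 2: subtract 6×row1 = (0, 0, -9/2, -5/2)
  row 3: subtract 6×row1 = (0, 0, -8, 4)
step 3: normalize row 2 (÷-9/2) = (0, 0, 1, 5/9)
  row 0: subtract 17/6×row2 = (1, 0, 0, -56/27)
  row 1: subtract 2/3×row2 = (0, 1, 0, -37/27)
  row 3: subtract -8×row2 = (0, 0, 0, 76/9)
step 4: normalize row 3 (÷76/9) = (0, 0, 0, 1)
  row 0: subtract -56/27×row3 = (1, 0, 0, 0)
  row 1: subtract -37/27×row3 = (0, 1, 0, 0)
  row 2: subtract 5/9×row3 = (0, 0, 1, 0)

pivot columns: 0, 1, 2, 3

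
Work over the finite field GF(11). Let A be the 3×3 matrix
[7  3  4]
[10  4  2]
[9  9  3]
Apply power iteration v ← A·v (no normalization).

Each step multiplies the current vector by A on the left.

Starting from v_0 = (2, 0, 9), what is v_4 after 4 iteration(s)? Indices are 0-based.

v_0 = (2, 0, 9).
v_1 = A·v_0 = (6, 5, 1).
v_2 = A·v_1 = (6, 5, 3).
v_3 = A·v_2 = (3, 9, 9).
v_4 = A·v_3 = (7, 7, 3).

v_4 = (7, 7, 3)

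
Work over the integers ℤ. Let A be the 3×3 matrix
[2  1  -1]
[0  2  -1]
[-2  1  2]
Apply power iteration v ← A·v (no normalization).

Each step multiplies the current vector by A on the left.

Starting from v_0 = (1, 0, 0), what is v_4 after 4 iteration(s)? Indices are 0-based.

v_4 = (82, 50, -84)

v_0 = (1, 0, 0).
v_1 = A·v_0 = (2, 0, -2).
v_2 = A·v_1 = (6, 2, -8).
v_3 = A·v_2 = (22, 12, -26).
v_4 = A·v_3 = (82, 50, -84).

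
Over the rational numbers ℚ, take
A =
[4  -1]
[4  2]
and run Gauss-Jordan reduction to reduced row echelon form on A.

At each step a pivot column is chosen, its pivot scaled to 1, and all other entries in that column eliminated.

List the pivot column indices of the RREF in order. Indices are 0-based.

[1] R0 /= 4  ⇒  (1, -1/4)
     R1 -= 4·R0  ⇒  (0, 3)
[2] R1 /= 3  ⇒  (0, 1)
     R0 -= -1/4·R1  ⇒  (1, 0)

pivot columns: 0, 1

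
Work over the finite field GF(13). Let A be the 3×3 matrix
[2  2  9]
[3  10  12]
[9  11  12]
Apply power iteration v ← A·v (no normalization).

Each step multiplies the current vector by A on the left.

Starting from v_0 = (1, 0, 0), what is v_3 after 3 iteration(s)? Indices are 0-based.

v_3 = (3, 7, 8)

v_0 = (1, 0, 0).
v_1 = A·v_0 = (2, 3, 9).
v_2 = A·v_1 = (0, 1, 3).
v_3 = A·v_2 = (3, 7, 8).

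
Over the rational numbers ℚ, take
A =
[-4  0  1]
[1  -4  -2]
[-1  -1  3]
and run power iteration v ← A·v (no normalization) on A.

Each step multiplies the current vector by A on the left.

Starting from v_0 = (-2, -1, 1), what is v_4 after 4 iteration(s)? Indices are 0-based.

v_4 = (-456, 153, 87)

v_0 = (-2, -1, 1).
v_1 = A·v_0 = (9, 0, 6).
v_2 = A·v_1 = (-30, -3, 9).
v_3 = A·v_2 = (129, -36, 60).
v_4 = A·v_3 = (-456, 153, 87).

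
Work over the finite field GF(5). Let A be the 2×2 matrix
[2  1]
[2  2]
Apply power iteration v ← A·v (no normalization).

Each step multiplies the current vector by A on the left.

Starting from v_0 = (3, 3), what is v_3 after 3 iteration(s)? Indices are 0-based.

v_3 = (2, 4)

v_0 = (3, 3).
v_1 = A·v_0 = (4, 2).
v_2 = A·v_1 = (0, 2).
v_3 = A·v_2 = (2, 4).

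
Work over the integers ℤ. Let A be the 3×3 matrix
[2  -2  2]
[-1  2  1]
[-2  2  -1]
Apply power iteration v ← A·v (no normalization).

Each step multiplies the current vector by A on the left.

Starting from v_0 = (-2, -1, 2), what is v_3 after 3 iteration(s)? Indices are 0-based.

v_3 = (-4, 4, 4)

v_0 = (-2, -1, 2).
v_1 = A·v_0 = (2, 2, 0).
v_2 = A·v_1 = (0, 2, 0).
v_3 = A·v_2 = (-4, 4, 4).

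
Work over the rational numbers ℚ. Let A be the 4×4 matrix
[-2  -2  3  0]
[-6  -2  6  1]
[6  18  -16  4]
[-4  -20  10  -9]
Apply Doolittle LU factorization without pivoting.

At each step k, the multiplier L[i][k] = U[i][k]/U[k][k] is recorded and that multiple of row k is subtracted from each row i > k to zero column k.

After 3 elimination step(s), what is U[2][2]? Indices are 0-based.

k=0: U[0][0]=-2
  eliminate (1,0): mult=3, new row 1: (0, 4, -3, 1); set L[1][0]=3
  eliminate (2,0): mult=-3, new row 2: (0, 12, -7, 4); set L[2][0]=-3
  eliminate (3,0): mult=2, new row 3: (0, -16, 4, -9); set L[3][0]=2
k=1: U[1][1]=4
  eliminate (2,1): mult=3, new row 2: (0, 0, 2, 1); set L[2][1]=3
  eliminate (3,1): mult=-4, new row 3: (0, 0, -8, -5); set L[3][1]=-4
k=2: U[2][2]=2
  eliminate (3,2): mult=-4, new row 3: (0, 0, 0, -1); set L[3][2]=-4

U[2][2] = 2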